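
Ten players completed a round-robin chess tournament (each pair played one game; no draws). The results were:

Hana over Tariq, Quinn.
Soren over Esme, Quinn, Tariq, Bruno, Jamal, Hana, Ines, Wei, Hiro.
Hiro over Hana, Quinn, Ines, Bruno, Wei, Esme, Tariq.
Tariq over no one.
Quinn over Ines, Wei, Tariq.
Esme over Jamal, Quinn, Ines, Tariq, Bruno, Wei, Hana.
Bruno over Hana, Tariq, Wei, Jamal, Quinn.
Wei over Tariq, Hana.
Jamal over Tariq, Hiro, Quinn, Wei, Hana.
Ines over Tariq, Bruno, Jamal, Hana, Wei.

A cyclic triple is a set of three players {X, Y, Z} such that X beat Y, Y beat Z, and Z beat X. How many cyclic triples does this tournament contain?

7

Win totals: Quinn 3, Hiro 7, Jamal 5, Wei 2, Hana 2, Esme 7, Bruno 5, Ines 5, Soren 9, Tariq 0.
A player with w wins dominates both others in C(w,2) triples; summing gives 3 + 21 + 10 + 1 + 1 + 21 + 10 + 10 + 36 + 0 = 113 transitive triples.
Total triples C(10,3) = 120, so cyclic triples = 120 − 113 = 7.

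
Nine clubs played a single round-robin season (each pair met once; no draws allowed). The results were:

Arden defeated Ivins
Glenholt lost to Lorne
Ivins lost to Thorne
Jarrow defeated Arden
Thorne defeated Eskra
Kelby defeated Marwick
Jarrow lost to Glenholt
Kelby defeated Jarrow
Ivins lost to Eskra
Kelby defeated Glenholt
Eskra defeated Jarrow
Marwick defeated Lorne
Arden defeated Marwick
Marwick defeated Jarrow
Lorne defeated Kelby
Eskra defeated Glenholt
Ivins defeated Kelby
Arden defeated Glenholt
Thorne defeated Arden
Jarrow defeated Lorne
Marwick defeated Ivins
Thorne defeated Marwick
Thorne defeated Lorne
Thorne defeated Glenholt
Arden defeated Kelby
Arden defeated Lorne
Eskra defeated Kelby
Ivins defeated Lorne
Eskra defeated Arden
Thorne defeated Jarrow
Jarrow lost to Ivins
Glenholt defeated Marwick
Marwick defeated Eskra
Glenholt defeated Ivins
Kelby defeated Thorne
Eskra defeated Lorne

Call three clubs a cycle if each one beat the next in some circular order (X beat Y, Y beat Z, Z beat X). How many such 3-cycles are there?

18

Win totals: Kelby 4, Marwick 4, Thorne 7, Jarrow 2, Eskra 6, Ivins 3, Arden 5, Glenholt 3, Lorne 2.
A club with w wins dominates both others in C(w,2) triples; summing gives 6 + 6 + 21 + 1 + 15 + 3 + 10 + 3 + 1 = 66 transitive triples.
Total triples C(9,3) = 84, so cyclic triples = 84 − 66 = 18.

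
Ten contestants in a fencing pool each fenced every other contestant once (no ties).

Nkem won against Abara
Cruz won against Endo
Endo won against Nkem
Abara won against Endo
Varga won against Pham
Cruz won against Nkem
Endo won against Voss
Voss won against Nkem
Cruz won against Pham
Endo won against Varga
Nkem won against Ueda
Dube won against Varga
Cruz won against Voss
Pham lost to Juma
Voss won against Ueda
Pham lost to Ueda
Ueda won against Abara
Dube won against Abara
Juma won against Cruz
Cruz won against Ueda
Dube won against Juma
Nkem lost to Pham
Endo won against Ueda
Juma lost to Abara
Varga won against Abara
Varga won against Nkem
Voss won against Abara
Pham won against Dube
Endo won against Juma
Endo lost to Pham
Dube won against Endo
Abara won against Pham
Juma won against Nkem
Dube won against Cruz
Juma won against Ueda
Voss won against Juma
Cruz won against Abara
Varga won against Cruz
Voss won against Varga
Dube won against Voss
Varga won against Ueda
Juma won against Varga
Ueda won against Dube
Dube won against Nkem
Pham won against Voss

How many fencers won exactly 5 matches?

Win totals: Dube 7, Juma 5, Abara 3, Ueda 3, Varga 5, Cruz 6, Endo 5, Pham 4, Nkem 2, Voss 5.
Exactly 5: Juma, Varga, Endo, Voss — 4 fencers.

4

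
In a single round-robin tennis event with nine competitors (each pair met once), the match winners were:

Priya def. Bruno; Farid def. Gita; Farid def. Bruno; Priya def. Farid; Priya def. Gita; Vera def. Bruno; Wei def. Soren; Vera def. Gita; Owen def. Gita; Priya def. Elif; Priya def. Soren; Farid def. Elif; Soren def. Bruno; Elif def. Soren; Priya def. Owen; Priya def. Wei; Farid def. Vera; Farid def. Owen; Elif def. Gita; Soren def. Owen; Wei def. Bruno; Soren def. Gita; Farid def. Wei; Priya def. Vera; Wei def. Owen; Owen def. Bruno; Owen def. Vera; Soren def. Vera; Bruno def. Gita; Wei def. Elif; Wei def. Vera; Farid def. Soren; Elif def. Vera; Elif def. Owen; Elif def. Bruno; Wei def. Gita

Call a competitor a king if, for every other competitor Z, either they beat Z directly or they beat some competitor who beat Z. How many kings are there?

Gita cannot reach Owen, Priya, Soren, Vera, Wei, Bruno, Farid, Elif in two steps.
Owen cannot reach Priya, Soren, Wei, Farid, Elif in two steps.
Priya reaches everyone (king).
Soren cannot reach Priya, Wei, Farid, Elif in two steps.
Vera cannot reach Owen, Priya, Soren, Wei, Farid, Elif in two steps.
Wei cannot reach Priya, Farid in two steps.
Bruno cannot reach Owen, Priya, Soren, Vera, Wei, Farid, Elif in two steps.
Farid cannot reach Priya in two steps.
Elif cannot reach Priya, Wei, Farid in two steps.
Kings: Priya — 1.

1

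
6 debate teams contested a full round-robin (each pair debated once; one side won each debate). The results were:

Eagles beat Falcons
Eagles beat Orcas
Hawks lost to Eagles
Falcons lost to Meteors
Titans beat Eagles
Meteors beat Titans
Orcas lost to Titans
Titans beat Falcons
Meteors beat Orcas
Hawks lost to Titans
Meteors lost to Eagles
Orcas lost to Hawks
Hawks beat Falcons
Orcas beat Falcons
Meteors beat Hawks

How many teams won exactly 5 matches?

Win totals: Titans 4, Orcas 1, Hawks 2, Meteors 4, Eagles 4, Falcons 0.
No team has exactly 5 wins.

0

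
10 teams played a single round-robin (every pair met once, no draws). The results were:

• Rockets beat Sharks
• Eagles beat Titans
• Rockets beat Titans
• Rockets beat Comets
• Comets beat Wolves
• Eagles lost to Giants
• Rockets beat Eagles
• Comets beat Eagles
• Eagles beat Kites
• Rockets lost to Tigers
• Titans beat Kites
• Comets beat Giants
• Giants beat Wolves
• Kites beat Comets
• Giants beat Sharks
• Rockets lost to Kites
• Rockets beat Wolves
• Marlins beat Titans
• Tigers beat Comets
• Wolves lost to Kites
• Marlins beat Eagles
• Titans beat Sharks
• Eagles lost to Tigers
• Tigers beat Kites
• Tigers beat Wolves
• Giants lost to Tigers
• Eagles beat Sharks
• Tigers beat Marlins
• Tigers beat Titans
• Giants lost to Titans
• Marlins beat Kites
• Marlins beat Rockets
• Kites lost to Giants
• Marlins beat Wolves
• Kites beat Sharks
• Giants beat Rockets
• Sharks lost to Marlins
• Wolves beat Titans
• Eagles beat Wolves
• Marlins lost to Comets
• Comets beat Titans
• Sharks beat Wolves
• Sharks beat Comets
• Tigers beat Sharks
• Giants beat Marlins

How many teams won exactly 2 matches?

Win totals: Eagles 4, Sharks 2, Titans 3, Giants 6, Marlins 6, Kites 4, Tigers 9, Comets 5, Rockets 5, Wolves 1.
Exactly 2: Sharks — 1 team.

1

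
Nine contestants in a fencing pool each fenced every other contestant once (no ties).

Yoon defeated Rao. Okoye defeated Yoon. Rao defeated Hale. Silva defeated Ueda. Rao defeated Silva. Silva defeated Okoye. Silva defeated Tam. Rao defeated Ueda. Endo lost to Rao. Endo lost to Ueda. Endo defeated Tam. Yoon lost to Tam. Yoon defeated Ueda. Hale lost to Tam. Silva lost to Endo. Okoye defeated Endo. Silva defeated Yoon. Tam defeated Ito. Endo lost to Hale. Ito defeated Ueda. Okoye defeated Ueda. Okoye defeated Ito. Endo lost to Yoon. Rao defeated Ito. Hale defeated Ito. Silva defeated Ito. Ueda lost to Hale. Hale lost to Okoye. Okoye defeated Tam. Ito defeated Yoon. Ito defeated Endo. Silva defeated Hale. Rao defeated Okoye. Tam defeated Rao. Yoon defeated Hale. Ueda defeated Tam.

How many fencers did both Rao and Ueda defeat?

Rao beat: Okoye, Ito, Endo, Ueda, Hale, Silva.
Ueda beat: Endo, Tam.
Both beat: Endo — 1.

1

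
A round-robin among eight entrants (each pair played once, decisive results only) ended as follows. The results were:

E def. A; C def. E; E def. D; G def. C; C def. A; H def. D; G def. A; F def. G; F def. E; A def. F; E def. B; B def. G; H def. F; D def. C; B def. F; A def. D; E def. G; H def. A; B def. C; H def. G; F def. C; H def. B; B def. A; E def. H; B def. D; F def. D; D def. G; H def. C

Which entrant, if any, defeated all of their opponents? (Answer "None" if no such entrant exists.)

Highest win total is H with 6 (out of 7 possible).
H lost to E, so no entrant went undefeated.

None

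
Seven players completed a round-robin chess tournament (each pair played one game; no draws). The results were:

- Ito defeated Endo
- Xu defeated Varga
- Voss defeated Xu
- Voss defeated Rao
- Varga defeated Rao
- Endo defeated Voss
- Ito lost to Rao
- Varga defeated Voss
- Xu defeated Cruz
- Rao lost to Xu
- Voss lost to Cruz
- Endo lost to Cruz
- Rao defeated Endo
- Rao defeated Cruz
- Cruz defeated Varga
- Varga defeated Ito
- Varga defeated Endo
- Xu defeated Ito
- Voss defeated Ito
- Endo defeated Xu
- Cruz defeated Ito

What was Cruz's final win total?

Cruz's results: beat Endo, Varga, Voss, Ito; lost to Rao, Xu.
That is 4 wins.

4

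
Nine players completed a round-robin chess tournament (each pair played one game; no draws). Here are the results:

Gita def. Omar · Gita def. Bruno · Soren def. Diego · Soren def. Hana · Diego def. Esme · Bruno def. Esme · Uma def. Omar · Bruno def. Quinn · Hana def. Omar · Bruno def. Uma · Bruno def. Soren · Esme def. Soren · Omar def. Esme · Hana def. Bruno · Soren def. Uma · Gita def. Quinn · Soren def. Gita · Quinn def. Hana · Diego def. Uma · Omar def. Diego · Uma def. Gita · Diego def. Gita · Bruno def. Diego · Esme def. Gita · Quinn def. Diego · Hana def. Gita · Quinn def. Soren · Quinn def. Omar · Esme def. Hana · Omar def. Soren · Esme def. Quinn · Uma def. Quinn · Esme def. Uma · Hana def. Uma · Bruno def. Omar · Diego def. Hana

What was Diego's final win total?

Diego's results: beat Uma, Esme, Gita, Hana; lost to Omar, Bruno, Quinn, Soren.
That is 4 wins.

4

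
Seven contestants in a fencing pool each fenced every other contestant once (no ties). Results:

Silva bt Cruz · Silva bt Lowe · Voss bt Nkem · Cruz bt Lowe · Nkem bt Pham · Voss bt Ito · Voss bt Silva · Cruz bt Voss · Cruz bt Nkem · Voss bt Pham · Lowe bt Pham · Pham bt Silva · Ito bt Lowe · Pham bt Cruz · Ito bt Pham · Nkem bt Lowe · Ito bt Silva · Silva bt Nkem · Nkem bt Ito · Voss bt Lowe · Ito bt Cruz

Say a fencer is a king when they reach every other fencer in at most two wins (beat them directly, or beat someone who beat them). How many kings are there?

4

Voss reaches everyone (king).
Silva reaches everyone (king).
Nkem cannot reach Voss in two steps.
Lowe cannot reach Voss, Nkem, Ito in two steps.
Pham cannot reach Ito in two steps.
Ito reaches everyone (king).
Cruz reaches everyone (king).
Kings: Voss, Silva, Ito, Cruz — 4.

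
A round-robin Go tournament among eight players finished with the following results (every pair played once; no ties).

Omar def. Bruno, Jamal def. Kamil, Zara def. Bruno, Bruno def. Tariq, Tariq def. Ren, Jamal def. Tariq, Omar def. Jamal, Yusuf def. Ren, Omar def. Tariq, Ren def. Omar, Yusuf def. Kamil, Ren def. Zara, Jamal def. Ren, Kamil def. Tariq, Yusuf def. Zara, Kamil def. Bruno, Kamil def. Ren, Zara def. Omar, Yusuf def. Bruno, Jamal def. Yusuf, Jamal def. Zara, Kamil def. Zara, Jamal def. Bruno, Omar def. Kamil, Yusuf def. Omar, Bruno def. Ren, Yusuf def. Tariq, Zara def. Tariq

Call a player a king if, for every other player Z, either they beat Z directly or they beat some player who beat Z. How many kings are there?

Jamal reaches everyone (king).
Kamil cannot reach Jamal, Yusuf in two steps.
Tariq cannot reach Jamal, Kamil, Yusuf, Bruno in two steps.
Ren cannot reach Yusuf in two steps.
Yusuf reaches everyone (king).
Bruno cannot reach Jamal, Kamil, Yusuf in two steps.
Zara cannot reach Yusuf in two steps.
Omar reaches everyone (king).
Kings: Jamal, Yusuf, Omar — 3.

3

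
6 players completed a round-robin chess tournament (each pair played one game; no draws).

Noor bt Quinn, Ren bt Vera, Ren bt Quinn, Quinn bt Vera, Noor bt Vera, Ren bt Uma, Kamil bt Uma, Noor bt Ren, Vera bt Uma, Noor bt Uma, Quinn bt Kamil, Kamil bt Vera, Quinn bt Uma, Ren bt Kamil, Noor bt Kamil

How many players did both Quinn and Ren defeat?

3

Quinn beat: Uma, Vera, Kamil.
Ren beat: Uma, Vera, Kamil, Quinn.
Both beat: Uma, Vera, Kamil — 3.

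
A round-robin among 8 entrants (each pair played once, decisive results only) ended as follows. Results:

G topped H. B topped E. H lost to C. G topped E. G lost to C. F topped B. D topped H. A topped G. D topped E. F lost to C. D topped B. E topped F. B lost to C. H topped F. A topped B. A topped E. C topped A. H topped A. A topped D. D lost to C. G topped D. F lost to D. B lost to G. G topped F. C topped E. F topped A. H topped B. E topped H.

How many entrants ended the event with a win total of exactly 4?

2

Win totals: A 4, B 1, C 7, D 4, E 2, F 2, G 5, H 3.
Exactly 4: A, D — 2 entrants.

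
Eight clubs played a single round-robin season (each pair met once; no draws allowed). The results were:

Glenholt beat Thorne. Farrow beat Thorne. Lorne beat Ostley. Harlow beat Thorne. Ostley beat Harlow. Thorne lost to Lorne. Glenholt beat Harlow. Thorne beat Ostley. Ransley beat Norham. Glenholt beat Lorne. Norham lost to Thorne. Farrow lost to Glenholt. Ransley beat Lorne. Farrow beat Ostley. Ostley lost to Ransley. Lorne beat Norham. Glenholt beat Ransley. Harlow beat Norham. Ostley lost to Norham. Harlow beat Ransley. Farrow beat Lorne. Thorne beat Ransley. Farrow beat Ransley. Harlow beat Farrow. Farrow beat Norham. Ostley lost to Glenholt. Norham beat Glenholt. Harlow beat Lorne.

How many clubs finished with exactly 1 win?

1

Win totals: Glenholt 6, Ostley 1, Ransley 3, Farrow 5, Lorne 3, Harlow 5, Thorne 3, Norham 2.
Exactly 1: Ostley — 1 club.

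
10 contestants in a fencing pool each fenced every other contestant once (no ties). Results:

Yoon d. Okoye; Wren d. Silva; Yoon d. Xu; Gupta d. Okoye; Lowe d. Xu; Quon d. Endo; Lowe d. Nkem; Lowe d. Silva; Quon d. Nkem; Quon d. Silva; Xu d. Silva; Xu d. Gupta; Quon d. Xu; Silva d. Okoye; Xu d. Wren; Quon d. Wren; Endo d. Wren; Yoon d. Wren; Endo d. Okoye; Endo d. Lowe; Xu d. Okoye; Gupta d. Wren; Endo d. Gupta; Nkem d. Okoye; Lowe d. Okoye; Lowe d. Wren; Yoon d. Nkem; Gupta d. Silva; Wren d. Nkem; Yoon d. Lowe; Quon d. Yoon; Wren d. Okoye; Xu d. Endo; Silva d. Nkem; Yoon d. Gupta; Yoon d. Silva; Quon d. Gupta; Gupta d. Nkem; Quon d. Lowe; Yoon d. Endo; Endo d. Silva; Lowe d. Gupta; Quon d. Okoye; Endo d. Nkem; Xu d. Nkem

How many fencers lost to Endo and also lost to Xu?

5

Endo beat: Wren, Lowe, Silva, Okoye, Nkem, Gupta.
Xu beat: Wren, Silva, Endo, Okoye, Nkem, Gupta.
Both beat: Wren, Silva, Okoye, Nkem, Gupta — 5.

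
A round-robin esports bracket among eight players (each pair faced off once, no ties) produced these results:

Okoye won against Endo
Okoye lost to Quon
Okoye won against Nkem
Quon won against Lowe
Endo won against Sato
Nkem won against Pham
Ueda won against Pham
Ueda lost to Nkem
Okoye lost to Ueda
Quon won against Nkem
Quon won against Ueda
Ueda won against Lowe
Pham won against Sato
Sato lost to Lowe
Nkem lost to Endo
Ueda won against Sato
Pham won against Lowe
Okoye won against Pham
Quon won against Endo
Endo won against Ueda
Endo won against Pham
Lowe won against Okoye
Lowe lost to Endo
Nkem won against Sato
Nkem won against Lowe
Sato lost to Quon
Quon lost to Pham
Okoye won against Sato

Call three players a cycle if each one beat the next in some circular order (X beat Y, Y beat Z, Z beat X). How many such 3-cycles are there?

9

Win totals: Lowe 2, Ueda 4, Quon 6, Pham 3, Nkem 4, Endo 5, Okoye 4, Sato 0.
A player with w wins dominates both others in C(w,2) triples; summing gives 1 + 6 + 15 + 3 + 6 + 10 + 6 + 0 = 47 transitive triples.
Total triples C(8,3) = 56, so cyclic triples = 56 − 47 = 9.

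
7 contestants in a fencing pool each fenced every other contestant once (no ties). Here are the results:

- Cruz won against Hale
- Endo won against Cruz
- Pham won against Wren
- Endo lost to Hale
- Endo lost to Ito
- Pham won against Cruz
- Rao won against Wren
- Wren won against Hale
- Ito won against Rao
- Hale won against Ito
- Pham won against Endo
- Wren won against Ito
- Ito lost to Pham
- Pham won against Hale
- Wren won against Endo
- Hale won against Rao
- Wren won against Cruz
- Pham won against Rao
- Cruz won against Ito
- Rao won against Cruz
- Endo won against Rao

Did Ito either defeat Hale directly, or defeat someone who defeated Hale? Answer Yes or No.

Ito did not beat Hale directly.
Ito beat Rao, Endo, but each of them lost to Hale. No two-step path.

No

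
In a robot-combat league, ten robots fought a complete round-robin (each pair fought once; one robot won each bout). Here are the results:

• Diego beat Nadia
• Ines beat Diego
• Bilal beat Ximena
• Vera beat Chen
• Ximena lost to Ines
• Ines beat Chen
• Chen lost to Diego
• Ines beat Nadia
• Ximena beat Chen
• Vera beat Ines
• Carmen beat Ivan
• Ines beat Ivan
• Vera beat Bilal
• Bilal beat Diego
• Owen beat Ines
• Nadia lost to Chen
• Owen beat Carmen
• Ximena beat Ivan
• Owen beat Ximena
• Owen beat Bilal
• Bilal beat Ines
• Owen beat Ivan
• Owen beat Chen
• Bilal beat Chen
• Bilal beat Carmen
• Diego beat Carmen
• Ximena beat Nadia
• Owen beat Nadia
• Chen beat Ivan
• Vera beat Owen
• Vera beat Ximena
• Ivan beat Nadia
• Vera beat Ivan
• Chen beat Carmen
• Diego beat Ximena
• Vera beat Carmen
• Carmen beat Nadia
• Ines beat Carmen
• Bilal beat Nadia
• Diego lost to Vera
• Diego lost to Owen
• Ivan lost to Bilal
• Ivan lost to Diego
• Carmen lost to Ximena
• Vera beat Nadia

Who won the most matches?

Vera

Win totals: Carmen 2, Owen 8, Ines 6, Nadia 0, Diego 5, Chen 3, Ivan 1, Vera 9, Bilal 7, Ximena 4.
Vera leads with 9 wins (next highest: 8).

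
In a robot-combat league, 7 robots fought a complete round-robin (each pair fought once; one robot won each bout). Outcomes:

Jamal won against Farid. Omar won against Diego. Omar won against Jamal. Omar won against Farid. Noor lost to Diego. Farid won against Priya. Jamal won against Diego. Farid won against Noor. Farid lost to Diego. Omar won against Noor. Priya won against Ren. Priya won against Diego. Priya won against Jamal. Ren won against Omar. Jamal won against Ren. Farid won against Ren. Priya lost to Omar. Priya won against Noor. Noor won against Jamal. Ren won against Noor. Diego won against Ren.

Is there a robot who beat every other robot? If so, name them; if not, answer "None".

Highest win total is Omar with 5 (out of 6 possible).
Omar lost to Ren, so no robot went undefeated.

None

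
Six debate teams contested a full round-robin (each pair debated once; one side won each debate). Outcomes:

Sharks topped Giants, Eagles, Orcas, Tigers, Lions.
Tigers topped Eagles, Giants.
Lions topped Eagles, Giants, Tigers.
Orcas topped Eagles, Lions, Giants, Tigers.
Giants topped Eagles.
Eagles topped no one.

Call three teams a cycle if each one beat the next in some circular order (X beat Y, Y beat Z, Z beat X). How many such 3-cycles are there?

0

Of the C(6,3) = 20 triples, the cyclic ones are: none.
That is 0.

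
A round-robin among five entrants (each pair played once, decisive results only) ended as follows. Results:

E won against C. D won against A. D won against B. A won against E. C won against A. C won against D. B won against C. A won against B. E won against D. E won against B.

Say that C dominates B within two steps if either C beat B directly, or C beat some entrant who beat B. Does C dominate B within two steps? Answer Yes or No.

Yes

C did not beat B directly.
C beat A, D. Of those, A beat B.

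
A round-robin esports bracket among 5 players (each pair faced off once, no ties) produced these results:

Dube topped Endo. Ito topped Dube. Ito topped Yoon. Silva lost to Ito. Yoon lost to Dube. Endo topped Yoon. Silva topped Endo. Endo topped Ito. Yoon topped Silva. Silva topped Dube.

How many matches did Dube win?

2

Dube's results: beat Yoon, Endo; lost to Silva, Ito.
That is 2 wins.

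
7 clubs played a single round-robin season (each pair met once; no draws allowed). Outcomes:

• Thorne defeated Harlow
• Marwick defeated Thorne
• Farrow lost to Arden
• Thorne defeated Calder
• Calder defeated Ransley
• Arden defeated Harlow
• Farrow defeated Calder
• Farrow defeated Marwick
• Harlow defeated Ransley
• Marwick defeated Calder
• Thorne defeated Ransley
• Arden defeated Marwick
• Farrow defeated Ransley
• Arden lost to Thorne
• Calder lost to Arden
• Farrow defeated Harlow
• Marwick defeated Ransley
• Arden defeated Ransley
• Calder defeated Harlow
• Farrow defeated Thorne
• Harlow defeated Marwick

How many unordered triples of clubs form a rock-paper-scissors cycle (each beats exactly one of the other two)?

4

Win totals: Marwick 3, Arden 5, Harlow 2, Calder 2, Thorne 4, Farrow 5, Ransley 0.
A club with w wins dominates both others in C(w,2) triples; summing gives 3 + 10 + 1 + 1 + 6 + 10 + 0 = 31 transitive triples.
Total triples C(7,3) = 35, so cyclic triples = 35 − 31 = 4.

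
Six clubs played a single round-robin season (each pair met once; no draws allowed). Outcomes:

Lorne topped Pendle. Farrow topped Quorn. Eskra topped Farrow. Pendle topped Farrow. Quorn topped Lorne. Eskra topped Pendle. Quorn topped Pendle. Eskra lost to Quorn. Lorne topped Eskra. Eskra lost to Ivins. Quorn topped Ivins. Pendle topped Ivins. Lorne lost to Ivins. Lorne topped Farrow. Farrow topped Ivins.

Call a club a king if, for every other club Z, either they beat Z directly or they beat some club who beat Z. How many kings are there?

4

Pendle reaches everyone (king).
Quorn reaches everyone (king).
Ivins cannot reach Quorn in two steps.
Eskra cannot reach Lorne in two steps.
Lorne reaches everyone (king).
Farrow reaches everyone (king).
Kings: Pendle, Quorn, Lorne, Farrow — 4.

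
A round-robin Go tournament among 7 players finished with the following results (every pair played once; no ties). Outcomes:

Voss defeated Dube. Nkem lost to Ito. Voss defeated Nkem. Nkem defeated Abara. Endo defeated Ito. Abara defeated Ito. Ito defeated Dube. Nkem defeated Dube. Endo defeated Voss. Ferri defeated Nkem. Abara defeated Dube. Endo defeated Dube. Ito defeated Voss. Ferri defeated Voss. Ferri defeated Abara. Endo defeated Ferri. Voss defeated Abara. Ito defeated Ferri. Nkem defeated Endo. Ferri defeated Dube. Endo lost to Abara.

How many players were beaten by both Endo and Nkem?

1

Endo beat: Voss, Ito, Dube, Ferri.
Nkem beat: Abara, Endo, Dube.
Both beat: Dube — 1.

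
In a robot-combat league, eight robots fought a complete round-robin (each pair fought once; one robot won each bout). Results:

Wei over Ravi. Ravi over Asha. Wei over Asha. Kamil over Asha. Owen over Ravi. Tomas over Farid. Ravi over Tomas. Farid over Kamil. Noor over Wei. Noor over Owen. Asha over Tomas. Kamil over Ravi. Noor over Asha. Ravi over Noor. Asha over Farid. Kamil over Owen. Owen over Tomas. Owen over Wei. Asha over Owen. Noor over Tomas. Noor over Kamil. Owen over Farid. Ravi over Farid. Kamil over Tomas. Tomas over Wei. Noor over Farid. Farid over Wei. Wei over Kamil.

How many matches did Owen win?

4

Owen's results: beat Tomas, Ravi, Farid, Wei; lost to Asha, Noor, Kamil.
That is 4 wins.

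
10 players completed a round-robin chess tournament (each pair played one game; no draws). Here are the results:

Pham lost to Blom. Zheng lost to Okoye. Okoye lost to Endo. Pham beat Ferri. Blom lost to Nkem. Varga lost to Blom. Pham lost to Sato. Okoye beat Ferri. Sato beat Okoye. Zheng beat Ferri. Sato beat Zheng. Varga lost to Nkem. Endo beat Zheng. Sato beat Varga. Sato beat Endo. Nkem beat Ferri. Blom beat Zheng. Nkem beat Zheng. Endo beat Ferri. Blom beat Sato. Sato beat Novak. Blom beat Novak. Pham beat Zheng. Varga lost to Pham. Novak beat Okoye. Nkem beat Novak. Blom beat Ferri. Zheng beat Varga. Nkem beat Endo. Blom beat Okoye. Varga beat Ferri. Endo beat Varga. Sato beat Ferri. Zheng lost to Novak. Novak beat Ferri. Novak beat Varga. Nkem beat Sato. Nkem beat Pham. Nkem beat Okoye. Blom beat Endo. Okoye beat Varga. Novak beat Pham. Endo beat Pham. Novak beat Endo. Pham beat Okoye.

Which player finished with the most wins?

Win totals: Endo 5, Ferri 0, Zheng 2, Blom 8, Sato 7, Novak 6, Nkem 9, Okoye 3, Pham 4, Varga 1.
Nkem leads with 9 wins (next highest: 8).

Nkem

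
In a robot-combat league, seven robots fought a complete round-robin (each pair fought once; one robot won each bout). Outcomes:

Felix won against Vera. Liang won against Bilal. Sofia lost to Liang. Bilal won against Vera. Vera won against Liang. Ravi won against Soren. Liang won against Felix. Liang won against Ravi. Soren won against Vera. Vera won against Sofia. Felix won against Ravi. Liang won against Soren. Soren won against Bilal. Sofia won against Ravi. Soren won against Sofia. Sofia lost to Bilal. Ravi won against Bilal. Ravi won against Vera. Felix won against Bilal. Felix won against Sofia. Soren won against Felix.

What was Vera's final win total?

Vera's results: beat Liang, Sofia; lost to Ravi, Bilal, Soren, Felix.
That is 2 wins.

2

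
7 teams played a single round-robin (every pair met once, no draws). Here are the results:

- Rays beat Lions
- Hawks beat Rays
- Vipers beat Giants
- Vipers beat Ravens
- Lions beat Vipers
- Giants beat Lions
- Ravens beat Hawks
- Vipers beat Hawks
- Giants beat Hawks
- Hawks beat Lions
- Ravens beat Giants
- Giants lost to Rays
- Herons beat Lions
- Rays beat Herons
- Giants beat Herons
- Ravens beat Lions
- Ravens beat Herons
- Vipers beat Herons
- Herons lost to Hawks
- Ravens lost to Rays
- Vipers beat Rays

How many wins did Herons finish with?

Herons' results: beat Lions; lost to Hawks, Vipers, Giants, Rays, Ravens.
That is 1 win.

1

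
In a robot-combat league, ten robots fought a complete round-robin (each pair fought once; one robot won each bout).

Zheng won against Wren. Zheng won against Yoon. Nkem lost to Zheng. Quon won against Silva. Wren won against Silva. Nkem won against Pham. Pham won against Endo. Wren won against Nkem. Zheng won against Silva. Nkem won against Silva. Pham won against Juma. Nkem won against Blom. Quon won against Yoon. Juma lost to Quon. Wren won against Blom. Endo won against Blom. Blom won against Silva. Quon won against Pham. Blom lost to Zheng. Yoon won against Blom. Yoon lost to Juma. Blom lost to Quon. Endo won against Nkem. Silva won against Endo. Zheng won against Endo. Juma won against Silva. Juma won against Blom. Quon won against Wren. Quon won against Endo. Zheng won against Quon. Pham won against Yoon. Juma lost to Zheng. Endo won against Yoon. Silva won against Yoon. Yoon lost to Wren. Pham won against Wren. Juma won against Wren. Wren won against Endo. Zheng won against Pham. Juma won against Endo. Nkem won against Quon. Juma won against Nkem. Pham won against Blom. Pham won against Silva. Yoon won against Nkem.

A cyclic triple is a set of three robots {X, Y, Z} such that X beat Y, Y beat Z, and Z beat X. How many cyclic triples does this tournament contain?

Win totals: Nkem 4, Pham 6, Blom 1, Juma 6, Zheng 9, Yoon 2, Quon 7, Endo 3, Wren 5, Silva 2.
A robot with w wins dominates both others in C(w,2) triples; summing gives 6 + 15 + 0 + 15 + 36 + 1 + 21 + 3 + 10 + 1 = 108 transitive triples.
Total triples C(10,3) = 120, so cyclic triples = 120 − 108 = 12.

12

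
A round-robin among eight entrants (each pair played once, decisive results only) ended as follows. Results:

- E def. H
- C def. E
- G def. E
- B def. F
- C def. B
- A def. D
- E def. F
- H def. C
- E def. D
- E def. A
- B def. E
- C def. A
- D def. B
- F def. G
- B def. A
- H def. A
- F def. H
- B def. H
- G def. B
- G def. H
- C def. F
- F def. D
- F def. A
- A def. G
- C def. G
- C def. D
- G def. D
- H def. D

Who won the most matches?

Win totals: A 2, B 4, C 6, D 1, E 4, F 4, G 4, H 3.
C leads with 6 wins (next highest: 4).

C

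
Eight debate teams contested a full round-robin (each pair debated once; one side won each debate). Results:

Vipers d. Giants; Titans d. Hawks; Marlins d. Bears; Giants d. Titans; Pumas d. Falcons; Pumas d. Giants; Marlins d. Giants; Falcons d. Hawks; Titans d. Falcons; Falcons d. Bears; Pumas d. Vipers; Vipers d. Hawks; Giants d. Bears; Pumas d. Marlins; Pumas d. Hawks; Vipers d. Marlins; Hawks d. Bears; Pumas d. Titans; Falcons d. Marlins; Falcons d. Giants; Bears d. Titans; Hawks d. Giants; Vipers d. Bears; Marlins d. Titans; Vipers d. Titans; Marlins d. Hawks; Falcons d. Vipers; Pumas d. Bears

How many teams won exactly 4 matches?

1

Win totals: Bears 1, Titans 2, Falcons 5, Pumas 7, Giants 2, Marlins 4, Vipers 5, Hawks 2.
Exactly 4: Marlins — 1 team.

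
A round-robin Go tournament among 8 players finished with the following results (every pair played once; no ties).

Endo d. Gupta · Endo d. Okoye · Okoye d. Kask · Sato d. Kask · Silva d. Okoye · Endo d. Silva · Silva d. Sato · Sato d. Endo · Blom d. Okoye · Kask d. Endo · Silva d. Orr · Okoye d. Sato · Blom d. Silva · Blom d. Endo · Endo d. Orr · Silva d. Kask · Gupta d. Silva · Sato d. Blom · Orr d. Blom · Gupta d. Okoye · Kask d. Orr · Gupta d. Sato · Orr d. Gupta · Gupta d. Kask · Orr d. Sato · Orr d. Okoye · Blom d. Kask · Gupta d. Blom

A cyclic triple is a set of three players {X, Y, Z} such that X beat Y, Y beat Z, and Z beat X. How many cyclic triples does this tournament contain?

17

Win totals: Endo 4, Sato 3, Okoye 2, Orr 4, Blom 4, Gupta 5, Silva 4, Kask 2.
A player with w wins dominates both others in C(w,2) triples; summing gives 6 + 3 + 1 + 6 + 6 + 10 + 6 + 1 = 39 transitive triples.
Total triples C(8,3) = 56, so cyclic triples = 56 − 39 = 17.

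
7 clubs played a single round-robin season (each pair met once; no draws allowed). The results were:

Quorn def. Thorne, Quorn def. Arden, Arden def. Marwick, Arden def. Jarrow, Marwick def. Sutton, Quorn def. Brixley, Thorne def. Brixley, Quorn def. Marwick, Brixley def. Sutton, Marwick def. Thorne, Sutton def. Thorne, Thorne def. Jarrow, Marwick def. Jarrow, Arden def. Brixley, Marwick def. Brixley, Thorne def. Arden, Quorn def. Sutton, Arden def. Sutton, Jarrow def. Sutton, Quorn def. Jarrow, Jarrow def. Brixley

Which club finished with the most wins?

Quorn

Win totals: Brixley 1, Jarrow 2, Arden 4, Quorn 6, Thorne 3, Marwick 4, Sutton 1.
Quorn leads with 6 wins (next highest: 4).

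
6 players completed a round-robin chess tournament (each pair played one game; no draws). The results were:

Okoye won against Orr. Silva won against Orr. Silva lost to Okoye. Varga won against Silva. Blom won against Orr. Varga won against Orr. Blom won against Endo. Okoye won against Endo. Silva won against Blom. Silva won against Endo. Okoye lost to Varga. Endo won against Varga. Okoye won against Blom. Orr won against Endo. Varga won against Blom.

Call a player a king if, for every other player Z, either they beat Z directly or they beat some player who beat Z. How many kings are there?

3

Silva cannot reach Okoye in two steps.
Orr cannot reach Silva, Okoye, Blom in two steps.
Okoye reaches everyone (king).
Endo reaches everyone (king).
Blom cannot reach Silva, Okoye in two steps.
Varga reaches everyone (king).
Kings: Okoye, Endo, Varga — 3.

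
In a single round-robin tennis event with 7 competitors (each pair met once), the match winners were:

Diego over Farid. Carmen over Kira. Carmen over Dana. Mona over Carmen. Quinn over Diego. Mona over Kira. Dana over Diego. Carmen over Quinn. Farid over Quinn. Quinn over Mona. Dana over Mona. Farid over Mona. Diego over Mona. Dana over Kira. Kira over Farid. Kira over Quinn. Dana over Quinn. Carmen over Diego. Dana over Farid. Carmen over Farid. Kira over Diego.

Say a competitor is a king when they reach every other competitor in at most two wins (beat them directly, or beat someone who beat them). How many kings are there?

3

Diego cannot reach Dana in two steps.
Farid cannot reach Dana in two steps.
Dana reaches everyone (king).
Quinn cannot reach Dana in two steps.
Carmen reaches everyone (king).
Kira cannot reach Dana, Carmen in two steps.
Mona reaches everyone (king).
Kings: Dana, Carmen, Mona — 3.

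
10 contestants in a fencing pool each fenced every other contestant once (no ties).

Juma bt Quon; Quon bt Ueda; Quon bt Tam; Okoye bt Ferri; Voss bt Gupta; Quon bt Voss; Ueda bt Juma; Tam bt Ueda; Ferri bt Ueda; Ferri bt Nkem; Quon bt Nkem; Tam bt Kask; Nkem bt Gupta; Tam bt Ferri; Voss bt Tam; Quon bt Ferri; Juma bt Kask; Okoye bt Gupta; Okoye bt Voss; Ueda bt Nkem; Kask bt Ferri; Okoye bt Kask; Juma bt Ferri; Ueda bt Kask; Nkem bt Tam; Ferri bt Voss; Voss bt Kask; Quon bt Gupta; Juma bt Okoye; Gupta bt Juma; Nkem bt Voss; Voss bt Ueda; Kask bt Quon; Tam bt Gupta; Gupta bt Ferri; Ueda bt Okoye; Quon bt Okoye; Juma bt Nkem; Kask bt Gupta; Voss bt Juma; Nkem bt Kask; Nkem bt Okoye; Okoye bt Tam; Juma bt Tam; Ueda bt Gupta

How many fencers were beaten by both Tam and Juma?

2

Tam beat: Gupta, Ferri, Ueda, Kask.
Juma beat: Nkem, Ferri, Okoye, Quon, Tam, Kask.
Both beat: Ferri, Kask — 2.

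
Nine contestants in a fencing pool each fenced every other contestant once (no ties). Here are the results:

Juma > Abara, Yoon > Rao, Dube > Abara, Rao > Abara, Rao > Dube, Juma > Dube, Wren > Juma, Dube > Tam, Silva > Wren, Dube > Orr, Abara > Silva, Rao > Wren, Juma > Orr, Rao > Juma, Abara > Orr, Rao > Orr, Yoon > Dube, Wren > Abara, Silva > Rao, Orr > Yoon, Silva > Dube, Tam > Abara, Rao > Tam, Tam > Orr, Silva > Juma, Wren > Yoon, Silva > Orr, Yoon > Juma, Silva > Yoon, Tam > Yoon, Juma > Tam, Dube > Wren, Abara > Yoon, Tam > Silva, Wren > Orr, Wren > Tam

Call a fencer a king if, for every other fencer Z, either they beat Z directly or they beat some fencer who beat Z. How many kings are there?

Juma cannot reach Rao in two steps.
Yoon cannot reach Silva in two steps.
Silva reaches everyone (king).
Wren reaches everyone (king).
Rao reaches everyone (king).
Abara cannot reach Tam in two steps.
Tam reaches everyone (king).
Orr cannot reach Silva, Wren, Abara, Tam in two steps.
Dube cannot reach Rao in two steps.
Kings: Silva, Wren, Rao, Tam — 4.

4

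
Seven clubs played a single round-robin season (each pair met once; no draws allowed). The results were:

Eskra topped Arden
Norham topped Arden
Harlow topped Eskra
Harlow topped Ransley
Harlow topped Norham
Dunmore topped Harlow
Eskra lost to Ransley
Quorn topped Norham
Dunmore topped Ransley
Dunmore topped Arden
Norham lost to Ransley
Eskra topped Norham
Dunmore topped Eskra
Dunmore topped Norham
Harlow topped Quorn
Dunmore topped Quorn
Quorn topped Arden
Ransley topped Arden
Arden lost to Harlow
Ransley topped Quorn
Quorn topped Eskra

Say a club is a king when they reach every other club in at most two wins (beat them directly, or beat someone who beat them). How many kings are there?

1

Quorn cannot reach Ransley, Dunmore, Harlow in two steps.
Ransley cannot reach Dunmore, Harlow in two steps.
Dunmore reaches everyone (king).
Norham cannot reach Quorn, Ransley, Dunmore, Harlow, Eskra in two steps.
Arden cannot reach Quorn, Ransley, Dunmore, Norham, Harlow, Eskra in two steps.
Harlow cannot reach Dunmore in two steps.
Eskra cannot reach Quorn, Ransley, Dunmore, Harlow in two steps.
Kings: Dunmore — 1.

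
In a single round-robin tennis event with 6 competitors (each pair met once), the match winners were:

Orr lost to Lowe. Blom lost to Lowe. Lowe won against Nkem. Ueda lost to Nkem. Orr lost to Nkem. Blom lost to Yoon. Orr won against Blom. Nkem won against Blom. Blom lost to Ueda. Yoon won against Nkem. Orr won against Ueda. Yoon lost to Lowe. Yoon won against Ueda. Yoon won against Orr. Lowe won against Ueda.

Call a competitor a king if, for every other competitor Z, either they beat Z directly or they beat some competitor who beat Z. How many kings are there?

Ueda cannot reach Yoon, Lowe, Nkem, Orr in two steps.
Yoon cannot reach Lowe in two steps.
Lowe reaches everyone (king).
Blom cannot reach Ueda, Yoon, Lowe, Nkem, Orr in two steps.
Nkem cannot reach Yoon, Lowe in two steps.
Orr cannot reach Yoon, Lowe, Nkem in two steps.
Kings: Lowe — 1.

1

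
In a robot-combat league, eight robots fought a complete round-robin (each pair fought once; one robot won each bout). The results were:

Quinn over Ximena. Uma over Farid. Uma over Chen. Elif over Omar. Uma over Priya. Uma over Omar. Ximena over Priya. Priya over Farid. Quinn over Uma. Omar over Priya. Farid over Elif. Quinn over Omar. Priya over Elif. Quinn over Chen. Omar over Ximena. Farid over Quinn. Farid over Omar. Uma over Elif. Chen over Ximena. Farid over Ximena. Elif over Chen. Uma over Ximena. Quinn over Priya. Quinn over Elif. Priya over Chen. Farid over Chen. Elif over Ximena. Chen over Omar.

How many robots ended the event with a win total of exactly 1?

Win totals: Quinn 6, Omar 2, Elif 3, Uma 6, Ximena 1, Chen 2, Priya 3, Farid 5.
Exactly 1: Ximena — 1 robot.

1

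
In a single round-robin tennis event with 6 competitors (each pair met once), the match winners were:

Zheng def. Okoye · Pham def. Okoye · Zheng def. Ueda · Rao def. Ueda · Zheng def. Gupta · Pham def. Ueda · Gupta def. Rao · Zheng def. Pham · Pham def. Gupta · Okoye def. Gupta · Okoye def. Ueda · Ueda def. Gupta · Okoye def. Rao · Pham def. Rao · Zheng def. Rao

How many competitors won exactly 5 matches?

1

Win totals: Ueda 1, Pham 4, Okoye 3, Gupta 1, Zheng 5, Rao 1.
Exactly 5: Zheng — 1 competitor.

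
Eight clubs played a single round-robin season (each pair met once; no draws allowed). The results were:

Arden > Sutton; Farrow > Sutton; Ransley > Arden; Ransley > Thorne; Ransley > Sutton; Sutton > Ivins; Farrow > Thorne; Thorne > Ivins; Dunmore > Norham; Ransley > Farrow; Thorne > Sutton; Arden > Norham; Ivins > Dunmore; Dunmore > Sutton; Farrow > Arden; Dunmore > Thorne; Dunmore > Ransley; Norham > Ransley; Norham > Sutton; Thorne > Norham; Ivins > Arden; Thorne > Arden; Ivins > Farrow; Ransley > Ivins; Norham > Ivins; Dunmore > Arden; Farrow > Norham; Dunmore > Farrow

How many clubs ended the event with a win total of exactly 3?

Win totals: Thorne 4, Arden 2, Ivins 3, Norham 3, Ransley 5, Sutton 1, Farrow 4, Dunmore 6.
Exactly 3: Ivins, Norham — 2 clubs.

2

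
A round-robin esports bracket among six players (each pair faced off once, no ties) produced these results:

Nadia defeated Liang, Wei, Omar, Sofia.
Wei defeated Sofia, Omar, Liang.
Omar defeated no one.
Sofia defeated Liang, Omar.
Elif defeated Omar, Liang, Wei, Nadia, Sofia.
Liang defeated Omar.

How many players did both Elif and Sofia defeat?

2

Elif beat: Sofia, Wei, Nadia, Liang, Omar.
Sofia beat: Liang, Omar.
Both beat: Liang, Omar — 2.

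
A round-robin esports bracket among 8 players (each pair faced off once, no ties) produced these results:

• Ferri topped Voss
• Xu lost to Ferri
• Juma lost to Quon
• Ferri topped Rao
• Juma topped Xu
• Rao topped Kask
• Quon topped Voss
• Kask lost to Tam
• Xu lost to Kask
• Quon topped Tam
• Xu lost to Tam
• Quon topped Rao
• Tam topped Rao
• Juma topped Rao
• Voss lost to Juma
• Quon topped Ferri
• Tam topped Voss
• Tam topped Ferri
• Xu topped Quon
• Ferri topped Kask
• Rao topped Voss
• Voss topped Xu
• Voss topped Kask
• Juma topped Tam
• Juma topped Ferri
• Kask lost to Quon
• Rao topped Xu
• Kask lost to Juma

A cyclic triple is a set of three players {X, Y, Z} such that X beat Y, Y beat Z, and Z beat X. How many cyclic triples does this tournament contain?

6

Win totals: Voss 2, Quon 6, Kask 1, Rao 3, Ferri 4, Tam 5, Xu 1, Juma 6.
A player with w wins dominates both others in C(w,2) triples; summing gives 1 + 15 + 0 + 3 + 6 + 10 + 0 + 15 = 50 transitive triples.
Total triples C(8,3) = 56, so cyclic triples = 56 − 50 = 6.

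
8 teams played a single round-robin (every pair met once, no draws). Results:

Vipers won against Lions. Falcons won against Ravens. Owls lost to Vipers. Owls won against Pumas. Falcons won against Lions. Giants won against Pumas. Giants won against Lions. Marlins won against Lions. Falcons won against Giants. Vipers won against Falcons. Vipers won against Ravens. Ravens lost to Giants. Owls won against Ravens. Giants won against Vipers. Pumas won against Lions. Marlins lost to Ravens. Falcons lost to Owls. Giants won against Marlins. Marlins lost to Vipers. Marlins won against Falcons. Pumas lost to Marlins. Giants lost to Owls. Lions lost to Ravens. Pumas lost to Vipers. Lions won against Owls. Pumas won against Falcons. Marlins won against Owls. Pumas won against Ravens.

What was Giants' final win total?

Giants' results: beat Pumas, Ravens, Vipers, Marlins, Lions; lost to Falcons, Owls.
That is 5 wins.

5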